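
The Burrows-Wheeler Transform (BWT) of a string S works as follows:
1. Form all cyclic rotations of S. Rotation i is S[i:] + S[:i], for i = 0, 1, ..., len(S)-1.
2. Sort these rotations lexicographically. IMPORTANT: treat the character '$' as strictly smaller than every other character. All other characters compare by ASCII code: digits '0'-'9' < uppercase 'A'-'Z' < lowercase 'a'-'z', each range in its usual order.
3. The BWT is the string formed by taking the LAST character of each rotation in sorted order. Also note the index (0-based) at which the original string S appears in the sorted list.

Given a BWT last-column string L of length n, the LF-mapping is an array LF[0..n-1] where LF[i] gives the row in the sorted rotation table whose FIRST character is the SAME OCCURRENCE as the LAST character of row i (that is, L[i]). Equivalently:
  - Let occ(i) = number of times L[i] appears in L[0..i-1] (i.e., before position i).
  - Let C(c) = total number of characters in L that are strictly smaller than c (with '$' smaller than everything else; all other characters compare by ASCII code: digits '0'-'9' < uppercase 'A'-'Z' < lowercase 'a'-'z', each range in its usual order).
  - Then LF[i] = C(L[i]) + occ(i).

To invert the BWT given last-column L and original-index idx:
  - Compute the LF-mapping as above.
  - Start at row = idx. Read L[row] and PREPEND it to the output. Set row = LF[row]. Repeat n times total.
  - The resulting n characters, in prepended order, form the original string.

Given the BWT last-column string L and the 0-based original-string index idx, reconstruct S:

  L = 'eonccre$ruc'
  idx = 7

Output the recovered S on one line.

LF mapping: 4 7 6 1 2 8 5 0 9 10 3
Walk LF starting at row 7, prepending L[row]:
  step 1: row=7, L[7]='$', prepend. Next row=LF[7]=0
  step 2: row=0, L[0]='e', prepend. Next row=LF[0]=4
  step 3: row=4, L[4]='c', prepend. Next row=LF[4]=2
  step 4: row=2, L[2]='n', prepend. Next row=LF[2]=6
  step 5: row=6, L[6]='e', prepend. Next row=LF[6]=5
  step 6: row=5, L[5]='r', prepend. Next row=LF[5]=8
  step 7: row=8, L[8]='r', prepend. Next row=LF[8]=9
  step 8: row=9, L[9]='u', prepend. Next row=LF[9]=10
  step 9: row=10, L[10]='c', prepend. Next row=LF[10]=3
  step 10: row=3, L[3]='c', prepend. Next row=LF[3]=1
  step 11: row=1, L[1]='o', prepend. Next row=LF[1]=7
Reversed output: occurrence$

Answer: occurrence$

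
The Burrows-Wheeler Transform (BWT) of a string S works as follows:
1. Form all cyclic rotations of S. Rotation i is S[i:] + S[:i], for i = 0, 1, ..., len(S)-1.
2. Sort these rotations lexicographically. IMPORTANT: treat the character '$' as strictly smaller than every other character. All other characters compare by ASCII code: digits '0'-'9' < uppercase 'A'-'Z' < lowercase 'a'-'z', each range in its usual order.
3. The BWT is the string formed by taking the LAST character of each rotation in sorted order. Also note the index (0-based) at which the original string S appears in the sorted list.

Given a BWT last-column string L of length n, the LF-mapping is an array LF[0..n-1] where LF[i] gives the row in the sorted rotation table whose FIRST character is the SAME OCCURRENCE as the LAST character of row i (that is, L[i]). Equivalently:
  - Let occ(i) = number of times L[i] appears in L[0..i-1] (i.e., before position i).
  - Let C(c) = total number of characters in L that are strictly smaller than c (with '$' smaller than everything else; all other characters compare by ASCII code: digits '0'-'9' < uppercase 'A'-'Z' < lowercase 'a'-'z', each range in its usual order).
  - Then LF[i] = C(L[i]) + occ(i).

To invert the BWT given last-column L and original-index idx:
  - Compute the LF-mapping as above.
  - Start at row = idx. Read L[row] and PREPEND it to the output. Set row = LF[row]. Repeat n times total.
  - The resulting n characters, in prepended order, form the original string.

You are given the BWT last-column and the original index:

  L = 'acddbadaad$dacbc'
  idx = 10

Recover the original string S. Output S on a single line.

LF mapping: 1 8 11 12 6 2 13 3 4 14 0 15 5 9 7 10
Walk LF starting at row 10, prepending L[row]:
  step 1: row=10, L[10]='$', prepend. Next row=LF[10]=0
  step 2: row=0, L[0]='a', prepend. Next row=LF[0]=1
  step 3: row=1, L[1]='c', prepend. Next row=LF[1]=8
  step 4: row=8, L[8]='a', prepend. Next row=LF[8]=4
  step 5: row=4, L[4]='b', prepend. Next row=LF[4]=6
  step 6: row=6, L[6]='d', prepend. Next row=LF[6]=13
  step 7: row=13, L[13]='c', prepend. Next row=LF[13]=9
  step 8: row=9, L[9]='d', prepend. Next row=LF[9]=14
  step 9: row=14, L[14]='b', prepend. Next row=LF[14]=7
  step 10: row=7, L[7]='a', prepend. Next row=LF[7]=3
  step 11: row=3, L[3]='d', prepend. Next row=LF[3]=12
  step 12: row=12, L[12]='a', prepend. Next row=LF[12]=5
  step 13: row=5, L[5]='a', prepend. Next row=LF[5]=2
  step 14: row=2, L[2]='d', prepend. Next row=LF[2]=11
  step 15: row=11, L[11]='d', prepend. Next row=LF[11]=15
  step 16: row=15, L[15]='c', prepend. Next row=LF[15]=10
Reversed output: cddaadabdcdbaca$

Answer: cddaadabdcdbaca$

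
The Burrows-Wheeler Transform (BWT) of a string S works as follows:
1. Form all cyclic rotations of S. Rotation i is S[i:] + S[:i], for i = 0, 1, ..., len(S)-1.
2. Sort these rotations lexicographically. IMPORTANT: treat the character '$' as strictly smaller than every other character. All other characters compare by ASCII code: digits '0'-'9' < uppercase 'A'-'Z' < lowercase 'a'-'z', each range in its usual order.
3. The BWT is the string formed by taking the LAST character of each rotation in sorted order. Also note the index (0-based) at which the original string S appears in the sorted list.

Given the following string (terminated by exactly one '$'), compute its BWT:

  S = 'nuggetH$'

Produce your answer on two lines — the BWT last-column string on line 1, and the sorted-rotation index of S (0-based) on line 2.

All 8 rotations (rotation i = S[i:]+S[:i]):
  rot[0] = nuggetH$
  rot[1] = uggetH$n
  rot[2] = ggetH$nu
  rot[3] = getH$nug
  rot[4] = etH$nugg
  rot[5] = tH$nugge
  rot[6] = H$nugget
  rot[7] = $nuggetH
Sorted (with $ < everything):
  sorted[0] = $nuggetH  (last char: 'H')
  sorted[1] = H$nugget  (last char: 't')
  sorted[2] = etH$nugg  (last char: 'g')
  sorted[3] = getH$nug  (last char: 'g')
  sorted[4] = ggetH$nu  (last char: 'u')
  sorted[5] = nuggetH$  (last char: '$')
  sorted[6] = tH$nugge  (last char: 'e')
  sorted[7] = uggetH$n  (last char: 'n')
Last column: Htggu$en
Original string S is at sorted index 5

Answer: Htggu$en
5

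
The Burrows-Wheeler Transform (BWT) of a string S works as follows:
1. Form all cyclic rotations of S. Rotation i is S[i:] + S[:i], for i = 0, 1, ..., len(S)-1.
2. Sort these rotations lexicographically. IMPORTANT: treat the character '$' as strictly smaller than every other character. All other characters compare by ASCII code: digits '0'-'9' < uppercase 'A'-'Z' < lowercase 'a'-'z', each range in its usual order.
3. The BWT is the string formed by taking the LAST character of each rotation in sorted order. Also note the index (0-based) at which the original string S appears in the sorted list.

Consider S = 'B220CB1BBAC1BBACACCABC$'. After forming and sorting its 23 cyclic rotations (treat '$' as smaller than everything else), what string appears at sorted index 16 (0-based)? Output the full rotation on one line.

All 23 rotations (rotation i = S[i:]+S[:i]):
  rot[0] = B220CB1BBAC1BBACACCABC$
  rot[1] = 220CB1BBAC1BBACACCABC$B
  rot[2] = 20CB1BBAC1BBACACCABC$B2
  rot[3] = 0CB1BBAC1BBACACCABC$B22
  rot[4] = CB1BBAC1BBACACCABC$B220
  rot[5] = B1BBAC1BBACACCABC$B220C
  rot[6] = 1BBAC1BBACACCABC$B220CB
  rot[7] = BBAC1BBACACCABC$B220CB1
  rot[8] = BAC1BBACACCABC$B220CB1B
  rot[9] = AC1BBACACCABC$B220CB1BB
  rot[10] = C1BBACACCABC$B220CB1BBA
  rot[11] = 1BBACACCABC$B220CB1BBAC
  rot[12] = BBACACCABC$B220CB1BBAC1
  rot[13] = BACACCABC$B220CB1BBAC1B
  rot[14] = ACACCABC$B220CB1BBAC1BB
  rot[15] = CACCABC$B220CB1BBAC1BBA
  rot[16] = ACCABC$B220CB1BBAC1BBAC
  rot[17] = CCABC$B220CB1BBAC1BBACA
  rot[18] = CABC$B220CB1BBAC1BBACAC
  rot[19] = ABC$B220CB1BBAC1BBACACC
  rot[20] = BC$B220CB1BBAC1BBACACCA
  rot[21] = C$B220CB1BBAC1BBACACCAB
  rot[22] = $B220CB1BBAC1BBACACCABC
Sorted (with $ < everything):
  sorted[0] = $B220CB1BBAC1BBACACCABC
  sorted[1] = 0CB1BBAC1BBACACCABC$B22
  sorted[2] = 1BBAC1BBACACCABC$B220CB
  sorted[3] = 1BBACACCABC$B220CB1BBAC
  sorted[4] = 20CB1BBAC1BBACACCABC$B2
  sorted[5] = 220CB1BBAC1BBACACCABC$B
  sorted[6] = ABC$B220CB1BBAC1BBACACC
  sorted[7] = AC1BBACACCABC$B220CB1BB
  sorted[8] = ACACCABC$B220CB1BBAC1BB
  sorted[9] = ACCABC$B220CB1BBAC1BBAC
  sorted[10] = B1BBAC1BBACACCABC$B220C
  sorted[11] = B220CB1BBAC1BBACACCABC$
  sorted[12] = BAC1BBACACCABC$B220CB1B
  sorted[13] = BACACCABC$B220CB1BBAC1B
  sorted[14] = BBAC1BBACACCABC$B220CB1
  sorted[15] = BBACACCABC$B220CB1BBAC1
  sorted[16] = BC$B220CB1BBAC1BBACACCA
  sorted[17] = C$B220CB1BBAC1BBACACCAB
  sorted[18] = C1BBACACCABC$B220CB1BBA
  sorted[19] = CABC$B220CB1BBAC1BBACAC
  sorted[20] = CACCABC$B220CB1BBAC1BBA
  sorted[21] = CB1BBAC1BBACACCABC$B220
  sorted[22] = CCABC$B220CB1BBAC1BBACA
sorted[16] = BC$B220CB1BBAC1BBACACCA

Answer: BC$B220CB1BBAC1BBACACCA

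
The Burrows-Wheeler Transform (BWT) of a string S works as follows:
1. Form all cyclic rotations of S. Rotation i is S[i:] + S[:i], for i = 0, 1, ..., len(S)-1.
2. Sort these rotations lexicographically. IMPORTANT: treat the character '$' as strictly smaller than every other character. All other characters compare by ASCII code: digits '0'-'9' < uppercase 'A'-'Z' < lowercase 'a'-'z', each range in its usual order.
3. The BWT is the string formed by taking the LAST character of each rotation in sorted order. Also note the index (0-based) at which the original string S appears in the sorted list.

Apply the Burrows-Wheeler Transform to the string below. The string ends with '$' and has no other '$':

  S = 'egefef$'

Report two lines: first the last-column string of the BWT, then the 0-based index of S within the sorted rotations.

Answer: ffg$eee
3

Derivation:
All 7 rotations (rotation i = S[i:]+S[:i]):
  rot[0] = egefef$
  rot[1] = gefef$e
  rot[2] = efef$eg
  rot[3] = fef$ege
  rot[4] = ef$egef
  rot[5] = f$egefe
  rot[6] = $egefef
Sorted (with $ < everything):
  sorted[0] = $egefef  (last char: 'f')
  sorted[1] = ef$egef  (last char: 'f')
  sorted[2] = efef$eg  (last char: 'g')
  sorted[3] = egefef$  (last char: '$')
  sorted[4] = f$egefe  (last char: 'e')
  sorted[5] = fef$ege  (last char: 'e')
  sorted[6] = gefef$e  (last char: 'e')
Last column: ffg$eee
Original string S is at sorted index 3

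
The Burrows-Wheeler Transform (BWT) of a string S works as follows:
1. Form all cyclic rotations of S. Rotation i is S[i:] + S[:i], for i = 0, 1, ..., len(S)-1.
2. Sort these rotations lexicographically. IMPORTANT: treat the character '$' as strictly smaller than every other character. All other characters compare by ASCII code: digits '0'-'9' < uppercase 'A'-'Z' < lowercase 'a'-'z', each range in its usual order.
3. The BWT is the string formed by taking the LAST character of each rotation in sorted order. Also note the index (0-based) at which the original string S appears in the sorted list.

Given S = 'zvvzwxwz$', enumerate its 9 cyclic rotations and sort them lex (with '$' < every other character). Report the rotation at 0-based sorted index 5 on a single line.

All 9 rotations (rotation i = S[i:]+S[:i]):
  rot[0] = zvvzwxwz$
  rot[1] = vvzwxwz$z
  rot[2] = vzwxwz$zv
  rot[3] = zwxwz$zvv
  rot[4] = wxwz$zvvz
  rot[5] = xwz$zvvzw
  rot[6] = wz$zvvzwx
  rot[7] = z$zvvzwxw
  rot[8] = $zvvzwxwz
Sorted (with $ < everything):
  sorted[0] = $zvvzwxwz
  sorted[1] = vvzwxwz$z
  sorted[2] = vzwxwz$zv
  sorted[3] = wxwz$zvvz
  sorted[4] = wz$zvvzwx
  sorted[5] = xwz$zvvzw
  sorted[6] = z$zvvzwxw
  sorted[7] = zvvzwxwz$
  sorted[8] = zwxwz$zvv
sorted[5] = xwz$zvvzw

Answer: xwz$zvvzw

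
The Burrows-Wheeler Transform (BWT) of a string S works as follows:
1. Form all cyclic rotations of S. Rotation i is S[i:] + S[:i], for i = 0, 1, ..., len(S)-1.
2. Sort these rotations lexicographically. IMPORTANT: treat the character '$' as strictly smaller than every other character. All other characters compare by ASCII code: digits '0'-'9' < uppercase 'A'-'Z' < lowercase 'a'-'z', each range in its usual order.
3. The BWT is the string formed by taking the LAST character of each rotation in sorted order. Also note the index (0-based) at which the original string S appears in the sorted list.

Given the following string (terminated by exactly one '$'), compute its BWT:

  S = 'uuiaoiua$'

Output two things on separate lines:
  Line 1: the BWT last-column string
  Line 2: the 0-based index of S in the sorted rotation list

Answer: auiuoaiu$
8

Derivation:
All 9 rotations (rotation i = S[i:]+S[:i]):
  rot[0] = uuiaoiua$
  rot[1] = uiaoiua$u
  rot[2] = iaoiua$uu
  rot[3] = aoiua$uui
  rot[4] = oiua$uuia
  rot[5] = iua$uuiao
  rot[6] = ua$uuiaoi
  rot[7] = a$uuiaoiu
  rot[8] = $uuiaoiua
Sorted (with $ < everything):
  sorted[0] = $uuiaoiua  (last char: 'a')
  sorted[1] = a$uuiaoiu  (last char: 'u')
  sorted[2] = aoiua$uui  (last char: 'i')
  sorted[3] = iaoiua$uu  (last char: 'u')
  sorted[4] = iua$uuiao  (last char: 'o')
  sorted[5] = oiua$uuia  (last char: 'a')
  sorted[6] = ua$uuiaoi  (last char: 'i')
  sorted[7] = uiaoiua$u  (last char: 'u')
  sorted[8] = uuiaoiua$  (last char: '$')
Last column: auiuoaiu$
Original string S is at sorted index 8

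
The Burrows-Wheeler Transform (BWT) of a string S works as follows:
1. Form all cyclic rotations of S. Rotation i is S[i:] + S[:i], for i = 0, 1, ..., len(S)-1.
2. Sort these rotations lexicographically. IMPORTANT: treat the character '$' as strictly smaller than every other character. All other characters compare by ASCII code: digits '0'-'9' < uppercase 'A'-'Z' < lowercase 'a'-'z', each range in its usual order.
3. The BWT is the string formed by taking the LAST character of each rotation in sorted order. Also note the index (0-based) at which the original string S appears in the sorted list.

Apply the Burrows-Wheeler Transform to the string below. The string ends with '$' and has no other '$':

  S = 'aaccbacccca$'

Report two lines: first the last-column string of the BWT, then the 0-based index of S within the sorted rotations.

All 12 rotations (rotation i = S[i:]+S[:i]):
  rot[0] = aaccbacccca$
  rot[1] = accbacccca$a
  rot[2] = ccbacccca$aa
  rot[3] = cbacccca$aac
  rot[4] = bacccca$aacc
  rot[5] = acccca$aaccb
  rot[6] = cccca$aaccba
  rot[7] = ccca$aaccbac
  rot[8] = cca$aaccbacc
  rot[9] = ca$aaccbaccc
  rot[10] = a$aaccbacccc
  rot[11] = $aaccbacccca
Sorted (with $ < everything):
  sorted[0] = $aaccbacccca  (last char: 'a')
  sorted[1] = a$aaccbacccc  (last char: 'c')
  sorted[2] = aaccbacccca$  (last char: '$')
  sorted[3] = accbacccca$a  (last char: 'a')
  sorted[4] = acccca$aaccb  (last char: 'b')
  sorted[5] = bacccca$aacc  (last char: 'c')
  sorted[6] = ca$aaccbaccc  (last char: 'c')
  sorted[7] = cbacccca$aac  (last char: 'c')
  sorted[8] = cca$aaccbacc  (last char: 'c')
  sorted[9] = ccbacccca$aa  (last char: 'a')
  sorted[10] = ccca$aaccbac  (last char: 'c')
  sorted[11] = cccca$aaccba  (last char: 'a')
Last column: ac$abccccaca
Original string S is at sorted index 2

Answer: ac$abccccaca
2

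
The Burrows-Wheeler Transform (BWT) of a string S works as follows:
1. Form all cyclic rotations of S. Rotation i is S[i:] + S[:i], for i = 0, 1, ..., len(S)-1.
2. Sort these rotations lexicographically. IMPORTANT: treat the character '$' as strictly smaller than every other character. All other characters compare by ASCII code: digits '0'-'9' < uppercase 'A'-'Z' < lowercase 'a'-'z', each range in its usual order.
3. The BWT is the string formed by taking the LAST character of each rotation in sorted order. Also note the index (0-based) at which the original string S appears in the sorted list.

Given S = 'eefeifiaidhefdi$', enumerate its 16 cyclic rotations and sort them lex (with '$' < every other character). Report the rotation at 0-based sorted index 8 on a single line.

Answer: fdi$eefeifiaidhe

Derivation:
All 16 rotations (rotation i = S[i:]+S[:i]):
  rot[0] = eefeifiaidhefdi$
  rot[1] = efeifiaidhefdi$e
  rot[2] = feifiaidhefdi$ee
  rot[3] = eifiaidhefdi$eef
  rot[4] = ifiaidhefdi$eefe
  rot[5] = fiaidhefdi$eefei
  rot[6] = iaidhefdi$eefeif
  rot[7] = aidhefdi$eefeifi
  rot[8] = idhefdi$eefeifia
  rot[9] = dhefdi$eefeifiai
  rot[10] = hefdi$eefeifiaid
  rot[11] = efdi$eefeifiaidh
  rot[12] = fdi$eefeifiaidhe
  rot[13] = di$eefeifiaidhef
  rot[14] = i$eefeifiaidhefd
  rot[15] = $eefeifiaidhefdi
Sorted (with $ < everything):
  sorted[0] = $eefeifiaidhefdi
  sorted[1] = aidhefdi$eefeifi
  sorted[2] = dhefdi$eefeifiai
  sorted[3] = di$eefeifiaidhef
  sorted[4] = eefeifiaidhefdi$
  sorted[5] = efdi$eefeifiaidh
  sorted[6] = efeifiaidhefdi$e
  sorted[7] = eifiaidhefdi$eef
  sorted[8] = fdi$eefeifiaidhe
  sorted[9] = feifiaidhefdi$ee
  sorted[10] = fiaidhefdi$eefei
  sorted[11] = hefdi$eefeifiaid
  sorted[12] = i$eefeifiaidhefd
  sorted[13] = iaidhefdi$eefeif
  sorted[14] = idhefdi$eefeifia
  sorted[15] = ifiaidhefdi$eefe
sorted[8] = fdi$eefeifiaidhe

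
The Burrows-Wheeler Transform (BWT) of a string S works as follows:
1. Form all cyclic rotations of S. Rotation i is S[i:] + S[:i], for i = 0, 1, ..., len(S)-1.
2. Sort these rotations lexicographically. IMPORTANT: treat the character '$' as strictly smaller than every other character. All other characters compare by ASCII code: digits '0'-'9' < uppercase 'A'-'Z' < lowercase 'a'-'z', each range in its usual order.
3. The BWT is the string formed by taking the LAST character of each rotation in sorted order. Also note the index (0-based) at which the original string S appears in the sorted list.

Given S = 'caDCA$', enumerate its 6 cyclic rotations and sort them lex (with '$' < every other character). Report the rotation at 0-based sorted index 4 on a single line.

All 6 rotations (rotation i = S[i:]+S[:i]):
  rot[0] = caDCA$
  rot[1] = aDCA$c
  rot[2] = DCA$ca
  rot[3] = CA$caD
  rot[4] = A$caDC
  rot[5] = $caDCA
Sorted (with $ < everything):
  sorted[0] = $caDCA
  sorted[1] = A$caDC
  sorted[2] = CA$caD
  sorted[3] = DCA$ca
  sorted[4] = aDCA$c
  sorted[5] = caDCA$
sorted[4] = aDCA$c

Answer: aDCA$c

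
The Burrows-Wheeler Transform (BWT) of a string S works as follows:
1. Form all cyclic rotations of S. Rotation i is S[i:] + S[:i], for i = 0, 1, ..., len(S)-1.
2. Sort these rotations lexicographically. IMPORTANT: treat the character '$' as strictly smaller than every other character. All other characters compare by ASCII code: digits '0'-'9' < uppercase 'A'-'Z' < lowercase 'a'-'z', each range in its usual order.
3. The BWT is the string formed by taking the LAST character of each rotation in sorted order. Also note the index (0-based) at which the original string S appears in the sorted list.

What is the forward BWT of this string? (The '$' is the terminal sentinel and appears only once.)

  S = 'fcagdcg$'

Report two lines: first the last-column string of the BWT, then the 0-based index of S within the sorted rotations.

Answer: gcfdg$ca
5

Derivation:
All 8 rotations (rotation i = S[i:]+S[:i]):
  rot[0] = fcagdcg$
  rot[1] = cagdcg$f
  rot[2] = agdcg$fc
  rot[3] = gdcg$fca
  rot[4] = dcg$fcag
  rot[5] = cg$fcagd
  rot[6] = g$fcagdc
  rot[7] = $fcagdcg
Sorted (with $ < everything):
  sorted[0] = $fcagdcg  (last char: 'g')
  sorted[1] = agdcg$fc  (last char: 'c')
  sorted[2] = cagdcg$f  (last char: 'f')
  sorted[3] = cg$fcagd  (last char: 'd')
  sorted[4] = dcg$fcag  (last char: 'g')
  sorted[5] = fcagdcg$  (last char: '$')
  sorted[6] = g$fcagdc  (last char: 'c')
  sorted[7] = gdcg$fca  (last char: 'a')
Last column: gcfdg$ca
Original string S is at sorted index 5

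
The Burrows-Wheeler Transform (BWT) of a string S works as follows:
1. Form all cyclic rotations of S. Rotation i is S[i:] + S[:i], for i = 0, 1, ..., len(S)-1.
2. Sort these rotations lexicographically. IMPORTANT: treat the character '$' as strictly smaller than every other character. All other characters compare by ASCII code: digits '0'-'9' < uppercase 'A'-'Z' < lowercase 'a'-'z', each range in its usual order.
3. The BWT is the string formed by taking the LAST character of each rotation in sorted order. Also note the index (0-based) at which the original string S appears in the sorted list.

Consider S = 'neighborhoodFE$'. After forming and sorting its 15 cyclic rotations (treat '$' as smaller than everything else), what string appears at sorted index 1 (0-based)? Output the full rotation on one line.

All 15 rotations (rotation i = S[i:]+S[:i]):
  rot[0] = neighborhoodFE$
  rot[1] = eighborhoodFE$n
  rot[2] = ighborhoodFE$ne
  rot[3] = ghborhoodFE$nei
  rot[4] = hborhoodFE$neig
  rot[5] = borhoodFE$neigh
  rot[6] = orhoodFE$neighb
  rot[7] = rhoodFE$neighbo
  rot[8] = hoodFE$neighbor
  rot[9] = oodFE$neighborh
  rot[10] = odFE$neighborho
  rot[11] = dFE$neighborhoo
  rot[12] = FE$neighborhood
  rot[13] = E$neighborhoodF
  rot[14] = $neighborhoodFE
Sorted (with $ < everything):
  sorted[0] = $neighborhoodFE
  sorted[1] = E$neighborhoodF
  sorted[2] = FE$neighborhood
  sorted[3] = borhoodFE$neigh
  sorted[4] = dFE$neighborhoo
  sorted[5] = eighborhoodFE$n
  sorted[6] = ghborhoodFE$nei
  sorted[7] = hborhoodFE$neig
  sorted[8] = hoodFE$neighbor
  sorted[9] = ighborhoodFE$ne
  sorted[10] = neighborhoodFE$
  sorted[11] = odFE$neighborho
  sorted[12] = oodFE$neighborh
  sorted[13] = orhoodFE$neighb
  sorted[14] = rhoodFE$neighbo
sorted[1] = E$neighborhoodF

Answer: E$neighborhoodF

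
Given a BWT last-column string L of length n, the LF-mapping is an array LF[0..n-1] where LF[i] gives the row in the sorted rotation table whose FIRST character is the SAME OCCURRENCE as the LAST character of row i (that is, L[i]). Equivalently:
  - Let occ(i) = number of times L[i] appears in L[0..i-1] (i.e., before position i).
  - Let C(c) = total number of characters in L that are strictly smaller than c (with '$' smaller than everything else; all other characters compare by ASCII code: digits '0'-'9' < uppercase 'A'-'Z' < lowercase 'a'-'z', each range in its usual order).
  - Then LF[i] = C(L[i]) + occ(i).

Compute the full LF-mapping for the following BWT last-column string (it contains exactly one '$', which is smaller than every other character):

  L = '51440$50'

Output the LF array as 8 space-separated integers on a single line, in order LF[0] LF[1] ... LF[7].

Char counts: '$':1, '0':2, '1':1, '4':2, '5':2
C (first-col start): C('$')=0, C('0')=1, C('1')=3, C('4')=4, C('5')=6
L[0]='5': occ=0, LF[0]=C('5')+0=6+0=6
L[1]='1': occ=0, LF[1]=C('1')+0=3+0=3
L[2]='4': occ=0, LF[2]=C('4')+0=4+0=4
L[3]='4': occ=1, LF[3]=C('4')+1=4+1=5
L[4]='0': occ=0, LF[4]=C('0')+0=1+0=1
L[5]='$': occ=0, LF[5]=C('$')+0=0+0=0
L[6]='5': occ=1, LF[6]=C('5')+1=6+1=7
L[7]='0': occ=1, LF[7]=C('0')+1=1+1=2

Answer: 6 3 4 5 1 0 7 2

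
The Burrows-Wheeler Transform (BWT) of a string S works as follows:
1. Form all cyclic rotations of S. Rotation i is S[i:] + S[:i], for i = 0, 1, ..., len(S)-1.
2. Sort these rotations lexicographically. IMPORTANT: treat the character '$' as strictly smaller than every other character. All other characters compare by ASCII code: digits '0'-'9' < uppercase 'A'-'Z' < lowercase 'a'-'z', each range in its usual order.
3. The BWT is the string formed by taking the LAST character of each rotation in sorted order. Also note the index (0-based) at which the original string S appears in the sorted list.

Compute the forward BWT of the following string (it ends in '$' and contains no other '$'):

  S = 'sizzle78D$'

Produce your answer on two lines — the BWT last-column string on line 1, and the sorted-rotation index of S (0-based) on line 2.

All 10 rotations (rotation i = S[i:]+S[:i]):
  rot[0] = sizzle78D$
  rot[1] = izzle78D$s
  rot[2] = zzle78D$si
  rot[3] = zle78D$siz
  rot[4] = le78D$sizz
  rot[5] = e78D$sizzl
  rot[6] = 78D$sizzle
  rot[7] = 8D$sizzle7
  rot[8] = D$sizzle78
  rot[9] = $sizzle78D
Sorted (with $ < everything):
  sorted[0] = $sizzle78D  (last char: 'D')
  sorted[1] = 78D$sizzle  (last char: 'e')
  sorted[2] = 8D$sizzle7  (last char: '7')
  sorted[3] = D$sizzle78  (last char: '8')
  sorted[4] = e78D$sizzl  (last char: 'l')
  sorted[5] = izzle78D$s  (last char: 's')
  sorted[6] = le78D$sizz  (last char: 'z')
  sorted[7] = sizzle78D$  (last char: '$')
  sorted[8] = zle78D$siz  (last char: 'z')
  sorted[9] = zzle78D$si  (last char: 'i')
Last column: De78lsz$zi
Original string S is at sorted index 7

Answer: De78lsz$zi
7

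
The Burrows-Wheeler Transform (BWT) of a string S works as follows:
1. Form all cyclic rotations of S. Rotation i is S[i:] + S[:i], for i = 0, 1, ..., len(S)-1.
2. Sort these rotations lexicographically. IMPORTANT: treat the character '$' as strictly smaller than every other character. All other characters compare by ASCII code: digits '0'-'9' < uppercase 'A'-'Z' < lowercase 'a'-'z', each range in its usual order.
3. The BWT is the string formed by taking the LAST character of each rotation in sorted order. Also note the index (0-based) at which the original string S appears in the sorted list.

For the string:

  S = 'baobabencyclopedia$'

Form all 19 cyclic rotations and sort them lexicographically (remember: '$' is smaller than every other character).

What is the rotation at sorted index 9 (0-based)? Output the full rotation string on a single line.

Answer: dia$baobabencyclope

Derivation:
All 19 rotations (rotation i = S[i:]+S[:i]):
  rot[0] = baobabencyclopedia$
  rot[1] = aobabencyclopedia$b
  rot[2] = obabencyclopedia$ba
  rot[3] = babencyclopedia$bao
  rot[4] = abencyclopedia$baob
  rot[5] = bencyclopedia$baoba
  rot[6] = encyclopedia$baobab
  rot[7] = ncyclopedia$baobabe
  rot[8] = cyclopedia$baobaben
  rot[9] = yclopedia$baobabenc
  rot[10] = clopedia$baobabency
  rot[11] = lopedia$baobabencyc
  rot[12] = opedia$baobabencycl
  rot[13] = pedia$baobabencyclo
  rot[14] = edia$baobabencyclop
  rot[15] = dia$baobabencyclope
  rot[16] = ia$baobabencycloped
  rot[17] = a$baobabencyclopedi
  rot[18] = $baobabencyclopedia
Sorted (with $ < everything):
  sorted[0] = $baobabencyclopedia
  sorted[1] = a$baobabencyclopedi
  sorted[2] = abencyclopedia$baob
  sorted[3] = aobabencyclopedia$b
  sorted[4] = babencyclopedia$bao
  sorted[5] = baobabencyclopedia$
  sorted[6] = bencyclopedia$baoba
  sorted[7] = clopedia$baobabency
  sorted[8] = cyclopedia$baobaben
  sorted[9] = dia$baobabencyclope
  sorted[10] = edia$baobabencyclop
  sorted[11] = encyclopedia$baobab
  sorted[12] = ia$baobabencycloped
  sorted[13] = lopedia$baobabencyc
  sorted[14] = ncyclopedia$baobabe
  sorted[15] = obabencyclopedia$ba
  sorted[16] = opedia$baobabencycl
  sorted[17] = pedia$baobabencyclo
  sorted[18] = yclopedia$baobabenc
sorted[9] = dia$baobabencyclope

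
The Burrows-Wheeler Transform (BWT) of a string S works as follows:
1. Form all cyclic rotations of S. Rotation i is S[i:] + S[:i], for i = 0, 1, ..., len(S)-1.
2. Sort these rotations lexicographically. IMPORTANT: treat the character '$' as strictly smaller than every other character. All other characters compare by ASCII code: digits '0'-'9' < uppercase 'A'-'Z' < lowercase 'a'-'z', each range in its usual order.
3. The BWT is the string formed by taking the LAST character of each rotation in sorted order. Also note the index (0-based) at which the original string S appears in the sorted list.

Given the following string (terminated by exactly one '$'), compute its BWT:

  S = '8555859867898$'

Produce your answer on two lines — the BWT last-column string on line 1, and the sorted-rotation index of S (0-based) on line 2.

Answer: 88558869$59785
8

Derivation:
All 14 rotations (rotation i = S[i:]+S[:i]):
  rot[0] = 8555859867898$
  rot[1] = 555859867898$8
  rot[2] = 55859867898$85
  rot[3] = 5859867898$855
  rot[4] = 859867898$8555
  rot[5] = 59867898$85558
  rot[6] = 9867898$855585
  rot[7] = 867898$8555859
  rot[8] = 67898$85558598
  rot[9] = 7898$855585986
  rot[10] = 898$8555859867
  rot[11] = 98$85558598678
  rot[12] = 8$855585986789
  rot[13] = $8555859867898
Sorted (with $ < everything):
  sorted[0] = $8555859867898  (last char: '8')
  sorted[1] = 555859867898$8  (last char: '8')
  sorted[2] = 55859867898$85  (last char: '5')
  sorted[3] = 5859867898$855  (last char: '5')
  sorted[4] = 59867898$85558  (last char: '8')
  sorted[5] = 67898$85558598  (last char: '8')
  sorted[6] = 7898$855585986  (last char: '6')
  sorted[7] = 8$855585986789  (last char: '9')
  sorted[8] = 8555859867898$  (last char: '$')
  sorted[9] = 859867898$8555  (last char: '5')
  sorted[10] = 867898$8555859  (last char: '9')
  sorted[11] = 898$8555859867  (last char: '7')
  sorted[12] = 98$85558598678  (last char: '8')
  sorted[13] = 9867898$855585  (last char: '5')
Last column: 88558869$59785
Original string S is at sorted index 8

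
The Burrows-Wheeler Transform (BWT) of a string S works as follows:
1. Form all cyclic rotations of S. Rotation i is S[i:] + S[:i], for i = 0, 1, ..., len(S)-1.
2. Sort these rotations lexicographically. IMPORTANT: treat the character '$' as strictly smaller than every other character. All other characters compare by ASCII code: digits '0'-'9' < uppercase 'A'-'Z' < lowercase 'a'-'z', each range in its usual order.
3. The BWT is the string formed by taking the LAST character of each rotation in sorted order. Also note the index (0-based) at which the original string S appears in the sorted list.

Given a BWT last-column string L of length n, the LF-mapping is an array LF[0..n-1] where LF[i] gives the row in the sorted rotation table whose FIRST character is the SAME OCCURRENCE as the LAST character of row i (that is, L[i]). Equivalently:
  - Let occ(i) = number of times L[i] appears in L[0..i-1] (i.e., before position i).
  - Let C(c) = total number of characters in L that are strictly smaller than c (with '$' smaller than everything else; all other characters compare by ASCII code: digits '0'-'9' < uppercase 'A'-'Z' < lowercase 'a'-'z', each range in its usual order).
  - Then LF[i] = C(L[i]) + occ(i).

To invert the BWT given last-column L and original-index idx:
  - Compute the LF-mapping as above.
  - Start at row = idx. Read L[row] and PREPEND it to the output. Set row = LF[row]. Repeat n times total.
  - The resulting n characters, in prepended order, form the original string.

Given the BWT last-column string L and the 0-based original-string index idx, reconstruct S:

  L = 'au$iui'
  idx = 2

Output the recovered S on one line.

LF mapping: 1 4 0 2 5 3
Walk LF starting at row 2, prepending L[row]:
  step 1: row=2, L[2]='$', prepend. Next row=LF[2]=0
  step 2: row=0, L[0]='a', prepend. Next row=LF[0]=1
  step 3: row=1, L[1]='u', prepend. Next row=LF[1]=4
  step 4: row=4, L[4]='u', prepend. Next row=LF[4]=5
  step 5: row=5, L[5]='i', prepend. Next row=LF[5]=3
  step 6: row=3, L[3]='i', prepend. Next row=LF[3]=2
Reversed output: iiuua$

Answer: iiuua$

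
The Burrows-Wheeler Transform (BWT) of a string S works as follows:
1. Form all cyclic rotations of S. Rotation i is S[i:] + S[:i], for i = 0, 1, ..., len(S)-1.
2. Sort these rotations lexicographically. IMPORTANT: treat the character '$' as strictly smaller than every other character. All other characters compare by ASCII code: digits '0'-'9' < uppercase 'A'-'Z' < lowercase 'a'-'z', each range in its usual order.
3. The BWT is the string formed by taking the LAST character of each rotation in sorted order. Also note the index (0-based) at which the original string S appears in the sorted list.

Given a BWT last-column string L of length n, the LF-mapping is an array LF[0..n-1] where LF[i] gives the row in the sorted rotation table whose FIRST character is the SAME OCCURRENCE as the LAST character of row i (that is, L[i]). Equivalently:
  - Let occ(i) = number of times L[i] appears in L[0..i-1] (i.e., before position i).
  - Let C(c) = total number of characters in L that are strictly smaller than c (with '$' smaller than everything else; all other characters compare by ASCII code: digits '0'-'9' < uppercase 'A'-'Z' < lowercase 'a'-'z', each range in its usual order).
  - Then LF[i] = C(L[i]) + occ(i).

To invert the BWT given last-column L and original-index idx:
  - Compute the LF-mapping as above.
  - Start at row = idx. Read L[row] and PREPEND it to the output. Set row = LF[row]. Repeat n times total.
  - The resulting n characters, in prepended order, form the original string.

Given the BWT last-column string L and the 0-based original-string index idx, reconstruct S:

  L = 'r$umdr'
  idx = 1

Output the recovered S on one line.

LF mapping: 3 0 5 2 1 4
Walk LF starting at row 1, prepending L[row]:
  step 1: row=1, L[1]='$', prepend. Next row=LF[1]=0
  step 2: row=0, L[0]='r', prepend. Next row=LF[0]=3
  step 3: row=3, L[3]='m', prepend. Next row=LF[3]=2
  step 4: row=2, L[2]='u', prepend. Next row=LF[2]=5
  step 5: row=5, L[5]='r', prepend. Next row=LF[5]=4
  step 6: row=4, L[4]='d', prepend. Next row=LF[4]=1
Reversed output: drumr$

Answer: drumr$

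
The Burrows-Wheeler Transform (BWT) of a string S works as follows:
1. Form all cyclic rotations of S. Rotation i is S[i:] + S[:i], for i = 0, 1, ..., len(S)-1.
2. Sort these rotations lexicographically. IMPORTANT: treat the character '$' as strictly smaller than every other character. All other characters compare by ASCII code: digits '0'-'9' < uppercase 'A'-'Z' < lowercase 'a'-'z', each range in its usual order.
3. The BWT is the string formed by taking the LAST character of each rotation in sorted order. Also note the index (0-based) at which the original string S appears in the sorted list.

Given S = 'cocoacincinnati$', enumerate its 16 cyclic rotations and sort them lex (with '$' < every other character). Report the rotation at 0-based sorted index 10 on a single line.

All 16 rotations (rotation i = S[i:]+S[:i]):
  rot[0] = cocoacincinnati$
  rot[1] = ocoacincinnati$c
  rot[2] = coacincinnati$co
  rot[3] = oacincinnati$coc
  rot[4] = acincinnati$coco
  rot[5] = cincinnati$cocoa
  rot[6] = incinnati$cocoac
  rot[7] = ncinnati$cocoaci
  rot[8] = cinnati$cocoacin
  rot[9] = innati$cocoacinc
  rot[10] = nnati$cocoacinci
  rot[11] = nati$cocoacincin
  rot[12] = ati$cocoacincinn
  rot[13] = ti$cocoacincinna
  rot[14] = i$cocoacincinnat
  rot[15] = $cocoacincinnati
Sorted (with $ < everything):
  sorted[0] = $cocoacincinnati
  sorted[1] = acincinnati$coco
  sorted[2] = ati$cocoacincinn
  sorted[3] = cincinnati$cocoa
  sorted[4] = cinnati$cocoacin
  sorted[5] = coacincinnati$co
  sorted[6] = cocoacincinnati$
  sorted[7] = i$cocoacincinnat
  sorted[8] = incinnati$cocoac
  sorted[9] = innati$cocoacinc
  sorted[10] = nati$cocoacincin
  sorted[11] = ncinnati$cocoaci
  sorted[12] = nnati$cocoacinci
  sorted[13] = oacincinnati$coc
  sorted[14] = ocoacincinnati$c
  sorted[15] = ti$cocoacincinna
sorted[10] = nati$cocoacincin

Answer: nati$cocoacincin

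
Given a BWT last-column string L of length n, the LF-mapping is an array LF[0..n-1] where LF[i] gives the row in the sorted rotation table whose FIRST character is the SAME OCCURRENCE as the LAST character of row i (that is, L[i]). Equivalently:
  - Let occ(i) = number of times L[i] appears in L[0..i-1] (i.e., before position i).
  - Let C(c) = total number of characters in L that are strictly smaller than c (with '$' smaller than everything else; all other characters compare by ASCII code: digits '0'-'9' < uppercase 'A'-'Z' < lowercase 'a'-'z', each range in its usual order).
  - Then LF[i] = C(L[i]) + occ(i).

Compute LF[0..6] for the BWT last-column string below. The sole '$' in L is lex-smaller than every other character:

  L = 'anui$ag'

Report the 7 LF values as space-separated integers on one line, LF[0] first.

Answer: 1 5 6 4 0 2 3

Derivation:
Char counts: '$':1, 'a':2, 'g':1, 'i':1, 'n':1, 'u':1
C (first-col start): C('$')=0, C('a')=1, C('g')=3, C('i')=4, C('n')=5, C('u')=6
L[0]='a': occ=0, LF[0]=C('a')+0=1+0=1
L[1]='n': occ=0, LF[1]=C('n')+0=5+0=5
L[2]='u': occ=0, LF[2]=C('u')+0=6+0=6
L[3]='i': occ=0, LF[3]=C('i')+0=4+0=4
L[4]='$': occ=0, LF[4]=C('$')+0=0+0=0
L[5]='a': occ=1, LF[5]=C('a')+1=1+1=2
L[6]='g': occ=0, LF[6]=C('g')+0=3+0=3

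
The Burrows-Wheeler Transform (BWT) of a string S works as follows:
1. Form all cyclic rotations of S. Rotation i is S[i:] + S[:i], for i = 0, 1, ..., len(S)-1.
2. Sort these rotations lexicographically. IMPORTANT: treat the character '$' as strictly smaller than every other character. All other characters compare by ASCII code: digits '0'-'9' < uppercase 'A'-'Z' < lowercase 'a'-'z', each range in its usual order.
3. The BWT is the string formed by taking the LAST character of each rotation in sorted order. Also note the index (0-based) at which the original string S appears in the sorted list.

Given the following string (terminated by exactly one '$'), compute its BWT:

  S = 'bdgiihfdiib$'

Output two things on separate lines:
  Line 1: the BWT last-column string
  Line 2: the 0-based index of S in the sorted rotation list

All 12 rotations (rotation i = S[i:]+S[:i]):
  rot[0] = bdgiihfdiib$
  rot[1] = dgiihfdiib$b
  rot[2] = giihfdiib$bd
  rot[3] = iihfdiib$bdg
  rot[4] = ihfdiib$bdgi
  rot[5] = hfdiib$bdgii
  rot[6] = fdiib$bdgiih
  rot[7] = diib$bdgiihf
  rot[8] = iib$bdgiihfd
  rot[9] = ib$bdgiihfdi
  rot[10] = b$bdgiihfdii
  rot[11] = $bdgiihfdiib
Sorted (with $ < everything):
  sorted[0] = $bdgiihfdiib  (last char: 'b')
  sorted[1] = b$bdgiihfdii  (last char: 'i')
  sorted[2] = bdgiihfdiib$  (last char: '$')
  sorted[3] = dgiihfdiib$b  (last char: 'b')
  sorted[4] = diib$bdgiihf  (last char: 'f')
  sorted[5] = fdiib$bdgiih  (last char: 'h')
  sorted[6] = giihfdiib$bd  (last char: 'd')
  sorted[7] = hfdiib$bdgii  (last char: 'i')
  sorted[8] = ib$bdgiihfdi  (last char: 'i')
  sorted[9] = ihfdiib$bdgi  (last char: 'i')
  sorted[10] = iib$bdgiihfd  (last char: 'd')
  sorted[11] = iihfdiib$bdg  (last char: 'g')
Last column: bi$bfhdiiidg
Original string S is at sorted index 2

Answer: bi$bfhdiiidg
2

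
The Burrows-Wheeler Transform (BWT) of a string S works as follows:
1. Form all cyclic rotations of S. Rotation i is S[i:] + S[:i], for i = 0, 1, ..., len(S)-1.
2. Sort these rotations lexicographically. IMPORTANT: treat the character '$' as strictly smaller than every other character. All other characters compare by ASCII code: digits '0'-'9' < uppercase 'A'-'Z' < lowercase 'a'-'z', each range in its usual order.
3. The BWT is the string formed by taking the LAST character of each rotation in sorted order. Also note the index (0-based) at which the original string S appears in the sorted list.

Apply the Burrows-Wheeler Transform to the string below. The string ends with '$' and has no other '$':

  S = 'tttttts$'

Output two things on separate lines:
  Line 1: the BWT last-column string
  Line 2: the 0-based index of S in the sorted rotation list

All 8 rotations (rotation i = S[i:]+S[:i]):
  rot[0] = tttttts$
  rot[1] = ttttts$t
  rot[2] = tttts$tt
  rot[3] = ttts$ttt
  rot[4] = tts$tttt
  rot[5] = ts$ttttt
  rot[6] = s$tttttt
  rot[7] = $tttttts
Sorted (with $ < everything):
  sorted[0] = $tttttts  (last char: 's')
  sorted[1] = s$tttttt  (last char: 't')
  sorted[2] = ts$ttttt  (last char: 't')
  sorted[3] = tts$tttt  (last char: 't')
  sorted[4] = ttts$ttt  (last char: 't')
  sorted[5] = tttts$tt  (last char: 't')
  sorted[6] = ttttts$t  (last char: 't')
  sorted[7] = tttttts$  (last char: '$')
Last column: stttttt$
Original string S is at sorted index 7

Answer: stttttt$
7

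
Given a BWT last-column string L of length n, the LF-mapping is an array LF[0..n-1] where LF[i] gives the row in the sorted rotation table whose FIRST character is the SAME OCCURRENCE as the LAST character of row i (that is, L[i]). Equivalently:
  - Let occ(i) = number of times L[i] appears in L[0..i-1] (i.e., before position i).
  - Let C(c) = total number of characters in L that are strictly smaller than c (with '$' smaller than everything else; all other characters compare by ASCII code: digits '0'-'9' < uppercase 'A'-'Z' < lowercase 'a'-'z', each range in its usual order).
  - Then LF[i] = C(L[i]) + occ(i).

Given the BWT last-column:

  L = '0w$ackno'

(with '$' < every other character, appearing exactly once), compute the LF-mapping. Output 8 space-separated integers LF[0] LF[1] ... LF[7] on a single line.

Answer: 1 7 0 2 3 4 5 6

Derivation:
Char counts: '$':1, '0':1, 'a':1, 'c':1, 'k':1, 'n':1, 'o':1, 'w':1
C (first-col start): C('$')=0, C('0')=1, C('a')=2, C('c')=3, C('k')=4, C('n')=5, C('o')=6, C('w')=7
L[0]='0': occ=0, LF[0]=C('0')+0=1+0=1
L[1]='w': occ=0, LF[1]=C('w')+0=7+0=7
L[2]='$': occ=0, LF[2]=C('$')+0=0+0=0
L[3]='a': occ=0, LF[3]=C('a')+0=2+0=2
L[4]='c': occ=0, LF[4]=C('c')+0=3+0=3
L[5]='k': occ=0, LF[5]=C('k')+0=4+0=4
L[6]='n': occ=0, LF[6]=C('n')+0=5+0=5
L[7]='o': occ=0, LF[7]=C('o')+0=6+0=6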